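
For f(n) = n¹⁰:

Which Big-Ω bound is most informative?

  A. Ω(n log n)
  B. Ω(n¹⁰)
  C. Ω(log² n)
B

f(n) = n¹⁰ is Ω(n¹⁰).
All listed options are valid Big-Ω bounds (lower bounds),
but Ω(n¹⁰) is the tightest (largest valid bound).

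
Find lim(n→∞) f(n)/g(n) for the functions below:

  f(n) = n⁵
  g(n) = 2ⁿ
0

Since n⁵ (O(n⁵)) grows slower than 2ⁿ (O(2ⁿ)),
the ratio f(n)/g(n) → 0 as n → ∞.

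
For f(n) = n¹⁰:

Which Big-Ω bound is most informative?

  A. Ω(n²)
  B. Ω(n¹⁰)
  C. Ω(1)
B

f(n) = n¹⁰ is Ω(n¹⁰).
All listed options are valid Big-Ω bounds (lower bounds),
but Ω(n¹⁰) is the tightest (largest valid bound).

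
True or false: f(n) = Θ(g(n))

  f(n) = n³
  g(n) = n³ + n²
True

f(n) = n³ and g(n) = n³ + n² are both O(n³).
Since they have the same asymptotic growth rate, f(n) = Θ(g(n)) is true.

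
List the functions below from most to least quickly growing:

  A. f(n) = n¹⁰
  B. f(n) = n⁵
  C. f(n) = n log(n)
A > B > C

Comparing growth rates:
A = n¹⁰ is O(n¹⁰)
B = n⁵ is O(n⁵)
C = n log(n) is O(n log n)

Therefore, the order from fastest to slowest is: A > B > C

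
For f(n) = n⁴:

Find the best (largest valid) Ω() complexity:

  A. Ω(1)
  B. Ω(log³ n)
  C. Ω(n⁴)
C

f(n) = n⁴ is Ω(n⁴).
All listed options are valid Big-Ω bounds (lower bounds),
but Ω(n⁴) is the tightest (largest valid bound).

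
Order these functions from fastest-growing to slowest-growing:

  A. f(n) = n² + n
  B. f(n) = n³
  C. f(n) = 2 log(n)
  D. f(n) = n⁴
D > B > A > C

Comparing growth rates:
D = n⁴ is O(n⁴)
B = n³ is O(n³)
A = n² + n is O(n²)
C = 2 log(n) is O(log n)

Therefore, the order from fastest to slowest is: D > B > A > C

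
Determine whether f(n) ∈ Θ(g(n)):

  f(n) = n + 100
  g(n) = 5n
True

f(n) = n + 100 and g(n) = 5n are both O(n).
Since they have the same asymptotic growth rate, f(n) = Θ(g(n)) is true.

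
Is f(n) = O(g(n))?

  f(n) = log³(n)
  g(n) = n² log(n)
True

f(n) = log³(n) is O(log³ n), and g(n) = n² log(n) is O(n² log n).
Since O(log³ n) ⊆ O(n² log n) (f grows no faster than g), f(n) = O(g(n)) is true.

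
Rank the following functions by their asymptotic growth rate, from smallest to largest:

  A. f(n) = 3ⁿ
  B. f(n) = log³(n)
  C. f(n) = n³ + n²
B < C < A

Comparing growth rates:
B = log³(n) is O(log³ n)
C = n³ + n² is O(n³)
A = 3ⁿ is O(3ⁿ)

Therefore, the order from slowest to fastest is: B < C < A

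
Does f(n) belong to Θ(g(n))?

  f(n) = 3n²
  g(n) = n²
True

f(n) = 3n² and g(n) = n² are both O(n²).
Since they have the same asymptotic growth rate, f(n) = Θ(g(n)) is true.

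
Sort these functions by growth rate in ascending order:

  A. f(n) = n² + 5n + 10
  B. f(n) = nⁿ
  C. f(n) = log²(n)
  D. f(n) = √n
C < D < A < B

Comparing growth rates:
C = log²(n) is O(log² n)
D = √n is O(√n)
A = n² + 5n + 10 is O(n²)
B = nⁿ is O(nⁿ)

Therefore, the order from slowest to fastest is: C < D < A < B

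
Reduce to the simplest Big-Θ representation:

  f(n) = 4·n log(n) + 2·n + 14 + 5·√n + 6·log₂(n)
Θ(n log n)

Order the terms by growth rate: 14 ≺ 6·log₂(n) ≺ 5·√n ≺ 2·n ≺ 4·n log(n).
The fastest-growing term 4·n log(n) dominates as n → ∞; dropping its constant factor gives Θ(n log n).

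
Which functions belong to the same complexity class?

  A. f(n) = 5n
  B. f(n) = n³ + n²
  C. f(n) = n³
B and C

Examining each function:
  A. 5n is O(n)
  B. n³ + n² is O(n³)
  C. n³ is O(n³)

Functions B and C both have the same complexity class.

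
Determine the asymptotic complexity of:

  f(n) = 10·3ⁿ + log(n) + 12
O(3ⁿ)

The dominant term in 10·3ⁿ + log(n) + 12 is 10·3ⁿ, which is Θ(3ⁿ).
Lower-order terms (log(n), 12) are asymptotically negligible.
Constants are absorbed, so the tightest bound is O(3ⁿ).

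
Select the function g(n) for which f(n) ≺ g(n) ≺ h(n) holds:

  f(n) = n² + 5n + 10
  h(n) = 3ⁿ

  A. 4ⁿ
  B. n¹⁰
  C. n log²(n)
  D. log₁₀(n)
B

We need g(n) with n² + 5n + 10 = o(g(n)) and g(n) = o(3ⁿ), i.e. O(n²) ≺ g ≺ O(3ⁿ).
Check each option:
  A. 4ⁿ — O(4ⁿ) does not grow strictly slower than h(n)
  B. n¹⁰ — O(n¹⁰) is strictly between O(n²) and O(3ⁿ) ✓
  C. n log²(n) — O(n log² n) does not grow strictly faster than f(n)
  D. log₁₀(n) — O(log n) does not grow strictly faster than f(n)

Only option B (n¹⁰) lies strictly between.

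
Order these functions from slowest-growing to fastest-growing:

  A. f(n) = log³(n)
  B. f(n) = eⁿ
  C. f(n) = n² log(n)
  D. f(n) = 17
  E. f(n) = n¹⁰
D < A < C < E < B

Comparing growth rates:
D = 17 is O(1)
A = log³(n) is O(log³ n)
C = n² log(n) is O(n² log n)
E = n¹⁰ is O(n¹⁰)
B = eⁿ is O(eⁿ)

Therefore, the order from slowest to fastest is: D < A < C < E < B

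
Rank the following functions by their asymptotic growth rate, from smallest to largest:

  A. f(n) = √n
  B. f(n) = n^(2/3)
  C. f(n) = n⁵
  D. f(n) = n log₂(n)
A < B < D < C

Comparing growth rates:
A = √n is O(√n)
B = n^(2/3) is O(n^(2/3))
D = n log₂(n) is O(n log n)
C = n⁵ is O(n⁵)

Therefore, the order from slowest to fastest is: A < B < D < C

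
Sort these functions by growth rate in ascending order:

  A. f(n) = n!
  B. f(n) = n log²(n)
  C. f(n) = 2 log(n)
C < B < A

Comparing growth rates:
C = 2 log(n) is O(log n)
B = n log²(n) is O(n log² n)
A = n! is O(n!)

Therefore, the order from slowest to fastest is: C < B < A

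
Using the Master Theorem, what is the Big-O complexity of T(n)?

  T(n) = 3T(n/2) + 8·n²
Θ(n²)

Master Theorem: a = 3, b = 2, f(n) = 8·n².
Compute the critical exponent d = log₂(3) = 1.585.
Compare f(n) = Θ(n²) against n^d:
  k = 2 > d = 1.585, so f(n) = Ω(n^(d+ε)) — Case 3.
  Regularity: a·(n/b)^2/n^2 = a/b^2 = 3/4 < 1 ✓.
  The top-level work dominates: T(n) = Θ(f(n)) = Θ(n²).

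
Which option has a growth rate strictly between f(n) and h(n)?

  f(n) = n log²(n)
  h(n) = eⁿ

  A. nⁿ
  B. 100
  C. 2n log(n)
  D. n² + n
D

We need g(n) with n log²(n) = o(g(n)) and g(n) = o(eⁿ), i.e. O(n log² n) ≺ g ≺ O(eⁿ).
Check each option:
  A. nⁿ — O(nⁿ) does not grow strictly slower than h(n)
  B. 100 — O(1) does not grow strictly faster than f(n)
  C. 2n log(n) — O(n log n) does not grow strictly faster than f(n)
  D. n² + n — O(n²) is strictly between O(n log² n) and O(eⁿ) ✓

Only option D (n² + n) lies strictly between.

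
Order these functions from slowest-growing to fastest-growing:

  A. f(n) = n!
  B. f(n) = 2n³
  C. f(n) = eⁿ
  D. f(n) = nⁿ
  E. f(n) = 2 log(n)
E < B < C < A < D

Comparing growth rates:
E = 2 log(n) is O(log n)
B = 2n³ is O(n³)
C = eⁿ is O(eⁿ)
A = n! is O(n!)
D = nⁿ is O(nⁿ)

Therefore, the order from slowest to fastest is: E < B < C < A < D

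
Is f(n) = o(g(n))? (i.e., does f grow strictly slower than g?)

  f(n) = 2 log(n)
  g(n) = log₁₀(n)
False

f(n) = 2 log(n) is O(log n), and g(n) = log₁₀(n) is O(log n).
Since they have the same growth rate, f(n) = o(g(n)) is false.
(f = o(g) requires f to grow strictly slower, not equal.)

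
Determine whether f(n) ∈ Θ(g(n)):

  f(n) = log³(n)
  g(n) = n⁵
False

f(n) = log³(n) is O(log³ n), and g(n) = n⁵ is O(n⁵).
Since they have different growth rates, f(n) = Θ(g(n)) is false.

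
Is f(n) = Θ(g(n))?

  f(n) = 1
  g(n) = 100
True

f(n) = 1 and g(n) = 100 are both O(1).
Since they have the same asymptotic growth rate, f(n) = Θ(g(n)) is true.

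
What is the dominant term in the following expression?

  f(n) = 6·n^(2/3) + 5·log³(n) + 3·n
3·n

Looking at each term:
  - 6·n^(2/3) is O(n^(2/3))
  - 5·log³(n) is O(log³ n)
  - 3·n is O(n)

The term 3·n (O(n)) grows fastest and dominates all others.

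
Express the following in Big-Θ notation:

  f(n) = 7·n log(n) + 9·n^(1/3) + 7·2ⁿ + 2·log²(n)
Θ(2ⁿ)

Order the terms by growth rate: 2·log²(n) ≺ 9·n^(1/3) ≺ 7·n log(n) ≺ 7·2ⁿ.
The fastest-growing term 7·2ⁿ dominates as n → ∞; dropping its constant factor gives Θ(2ⁿ).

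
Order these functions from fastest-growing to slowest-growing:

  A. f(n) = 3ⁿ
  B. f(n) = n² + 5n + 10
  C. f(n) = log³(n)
A > B > C

Comparing growth rates:
A = 3ⁿ is O(3ⁿ)
B = n² + 5n + 10 is O(n²)
C = log³(n) is O(log³ n)

Therefore, the order from fastest to slowest is: A > B > C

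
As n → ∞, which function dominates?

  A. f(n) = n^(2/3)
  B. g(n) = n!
B

f(n) = n^(2/3) is O(n^(2/3)), while g(n) = n! is O(n!).
Since O(n!) grows faster than O(n^(2/3)), g(n) dominates.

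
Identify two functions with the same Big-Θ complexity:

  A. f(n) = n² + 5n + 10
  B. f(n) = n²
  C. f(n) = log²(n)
A and B

Examining each function:
  A. n² + 5n + 10 is O(n²)
  B. n² is O(n²)
  C. log²(n) is O(log² n)

Functions A and B both have the same complexity class.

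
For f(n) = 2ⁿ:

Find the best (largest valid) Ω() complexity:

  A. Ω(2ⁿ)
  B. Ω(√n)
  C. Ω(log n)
A

f(n) = 2ⁿ is Ω(2ⁿ).
All listed options are valid Big-Ω bounds (lower bounds),
but Ω(2ⁿ) is the tightest (largest valid bound).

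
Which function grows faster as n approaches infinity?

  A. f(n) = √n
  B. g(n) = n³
B

f(n) = √n is O(√n), while g(n) = n³ is O(n³).
Since O(n³) grows faster than O(√n), g(n) dominates.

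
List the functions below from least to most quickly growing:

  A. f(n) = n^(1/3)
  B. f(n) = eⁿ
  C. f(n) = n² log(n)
A < C < B

Comparing growth rates:
A = n^(1/3) is O(n^(1/3))
C = n² log(n) is O(n² log n)
B = eⁿ is O(eⁿ)

Therefore, the order from slowest to fastest is: A < C < B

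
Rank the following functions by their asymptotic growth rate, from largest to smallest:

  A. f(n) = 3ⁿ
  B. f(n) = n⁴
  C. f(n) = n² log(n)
A > B > C

Comparing growth rates:
A = 3ⁿ is O(3ⁿ)
B = n⁴ is O(n⁴)
C = n² log(n) is O(n² log n)

Therefore, the order from fastest to slowest is: A > B > C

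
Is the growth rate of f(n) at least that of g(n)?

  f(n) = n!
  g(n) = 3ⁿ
True

f(n) = n! is O(n!), and g(n) = 3ⁿ is O(3ⁿ).
Since O(n!) grows at least as fast as O(3ⁿ), f(n) = Ω(g(n)) is true.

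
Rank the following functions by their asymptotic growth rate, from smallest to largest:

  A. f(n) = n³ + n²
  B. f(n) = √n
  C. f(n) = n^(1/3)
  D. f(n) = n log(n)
C < B < D < A

Comparing growth rates:
C = n^(1/3) is O(n^(1/3))
B = √n is O(√n)
D = n log(n) is O(n log n)
A = n³ + n² is O(n³)

Therefore, the order from slowest to fastest is: C < B < D < A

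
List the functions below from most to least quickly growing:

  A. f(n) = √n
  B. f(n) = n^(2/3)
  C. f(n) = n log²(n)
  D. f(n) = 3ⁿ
D > C > B > A

Comparing growth rates:
D = 3ⁿ is O(3ⁿ)
C = n log²(n) is O(n log² n)
B = n^(2/3) is O(n^(2/3))
A = √n is O(√n)

Therefore, the order from fastest to slowest is: D > C > B > A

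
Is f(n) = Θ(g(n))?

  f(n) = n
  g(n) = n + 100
True

f(n) = n and g(n) = n + 100 are both O(n).
Since they have the same asymptotic growth rate, f(n) = Θ(g(n)) is true.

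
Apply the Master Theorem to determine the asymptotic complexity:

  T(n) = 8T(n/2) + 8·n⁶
Θ(n⁶)

Master Theorem: a = 8, b = 2, f(n) = 8·n⁶.
Compute the critical exponent d = log₂(8) = 3.
Compare f(n) = Θ(n⁶) against n^d:
  k = 6 > d = 3, so f(n) = Ω(n^(d+ε)) — Case 3.
  Regularity: a·(n/b)^6/n^6 = a/b^6 = 8/64 < 1 ✓.
  The top-level work dominates: T(n) = Θ(f(n)) = Θ(n⁶).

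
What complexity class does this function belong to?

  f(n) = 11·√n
O(√n)

The dominant term in 11·√n is 11·√n, which is Θ(√n).
Constants are absorbed, so the tightest bound is O(√n).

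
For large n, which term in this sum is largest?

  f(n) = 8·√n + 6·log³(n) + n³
n³

Looking at each term:
  - 8·√n is O(√n)
  - 6·log³(n) is O(log³ n)
  - n³ is O(n³)

The term n³ (O(n³)) grows fastest and dominates all others.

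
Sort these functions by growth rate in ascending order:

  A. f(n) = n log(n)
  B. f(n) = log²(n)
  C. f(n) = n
B < C < A

Comparing growth rates:
B = log²(n) is O(log² n)
C = n is O(n)
A = n log(n) is O(n log n)

Therefore, the order from slowest to fastest is: B < C < A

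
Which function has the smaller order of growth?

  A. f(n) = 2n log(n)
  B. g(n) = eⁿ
A

f(n) = 2n log(n) is O(n log n), while g(n) = eⁿ is O(eⁿ).
Since O(n log n) grows slower than O(eⁿ), f(n) is dominated.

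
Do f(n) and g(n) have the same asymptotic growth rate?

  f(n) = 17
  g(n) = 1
True

f(n) = 17 and g(n) = 1 are both O(1).
Since they have the same asymptotic growth rate, f(n) = Θ(g(n)) is true.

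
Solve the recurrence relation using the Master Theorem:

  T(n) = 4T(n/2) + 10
Θ(n²)

Master Theorem: a = 4, b = 2, f(n) = 10.
Compute the critical exponent d = log₂(4) = 2.
Compare f(n) = Θ(1) against n^d:
  k = 0 < d = 2, so f(n) = O(n^(d-ε)) — Case 1.
  The recursion cost dominates: T(n) = Θ(n^d) = Θ(n²).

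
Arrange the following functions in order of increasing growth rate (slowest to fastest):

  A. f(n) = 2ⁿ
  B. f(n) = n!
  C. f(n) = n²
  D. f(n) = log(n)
D < C < A < B

Comparing growth rates:
D = log(n) is O(log n)
C = n² is O(n²)
A = 2ⁿ is O(2ⁿ)
B = n! is O(n!)

Therefore, the order from slowest to fastest is: D < C < A < B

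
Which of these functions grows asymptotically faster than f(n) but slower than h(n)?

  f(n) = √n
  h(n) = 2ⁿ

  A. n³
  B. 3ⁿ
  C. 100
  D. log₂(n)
A

We need g(n) with √n = o(g(n)) and g(n) = o(2ⁿ), i.e. O(√n) ≺ g ≺ O(2ⁿ).
Check each option:
  A. n³ — O(n³) is strictly between O(√n) and O(2ⁿ) ✓
  B. 3ⁿ — O(3ⁿ) does not grow strictly slower than h(n)
  C. 100 — O(1) does not grow strictly faster than f(n)
  D. log₂(n) — O(log n) does not grow strictly faster than f(n)

Only option A (n³) lies strictly between.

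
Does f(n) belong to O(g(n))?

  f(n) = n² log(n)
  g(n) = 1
False

f(n) = n² log(n) is O(n² log n), and g(n) = 1 is O(1).
Since O(n² log n) grows faster than O(1), f(n) = O(g(n)) is false.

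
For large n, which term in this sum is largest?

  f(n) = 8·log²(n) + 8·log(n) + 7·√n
7·√n

Looking at each term:
  - 8·log²(n) is O(log² n)
  - 8·log(n) is O(log n)
  - 7·√n is O(√n)

The term 7·√n (O(√n)) grows fastest and dominates all others.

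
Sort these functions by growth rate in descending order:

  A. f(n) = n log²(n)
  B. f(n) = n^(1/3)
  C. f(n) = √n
A > C > B

Comparing growth rates:
A = n log²(n) is O(n log² n)
C = √n is O(√n)
B = n^(1/3) is O(n^(1/3))

Therefore, the order from fastest to slowest is: A > C > B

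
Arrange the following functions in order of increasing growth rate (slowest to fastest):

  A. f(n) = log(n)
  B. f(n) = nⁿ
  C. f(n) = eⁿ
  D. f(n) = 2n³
A < D < C < B

Comparing growth rates:
A = log(n) is O(log n)
D = 2n³ is O(n³)
C = eⁿ is O(eⁿ)
B = nⁿ is O(nⁿ)

Therefore, the order from slowest to fastest is: A < D < C < B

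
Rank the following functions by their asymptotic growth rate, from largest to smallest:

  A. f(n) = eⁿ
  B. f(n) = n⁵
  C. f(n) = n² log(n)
A > B > C

Comparing growth rates:
A = eⁿ is O(eⁿ)
B = n⁵ is O(n⁵)
C = n² log(n) is O(n² log n)

Therefore, the order from fastest to slowest is: A > B > C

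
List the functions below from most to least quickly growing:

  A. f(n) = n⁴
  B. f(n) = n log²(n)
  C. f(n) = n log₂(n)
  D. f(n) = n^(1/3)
A > B > C > D

Comparing growth rates:
A = n⁴ is O(n⁴)
B = n log²(n) is O(n log² n)
C = n log₂(n) is O(n log n)
D = n^(1/3) is O(n^(1/3))

Therefore, the order from fastest to slowest is: A > B > C > D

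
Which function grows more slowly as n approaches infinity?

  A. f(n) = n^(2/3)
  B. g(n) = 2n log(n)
A

f(n) = n^(2/3) is O(n^(2/3)), while g(n) = 2n log(n) is O(n log n).
Since O(n^(2/3)) grows slower than O(n log n), f(n) is dominated.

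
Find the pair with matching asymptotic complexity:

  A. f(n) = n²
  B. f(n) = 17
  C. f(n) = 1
B and C

Examining each function:
  A. n² is O(n²)
  B. 17 is O(1)
  C. 1 is O(1)

Functions B and C both have the same complexity class.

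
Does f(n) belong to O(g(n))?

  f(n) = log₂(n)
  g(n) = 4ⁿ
True

f(n) = log₂(n) is O(log n), and g(n) = 4ⁿ is O(4ⁿ).
Since O(log n) ⊆ O(4ⁿ) (f grows no faster than g), f(n) = O(g(n)) is true.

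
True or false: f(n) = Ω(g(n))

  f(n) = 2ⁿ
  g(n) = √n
True

f(n) = 2ⁿ is O(2ⁿ), and g(n) = √n is O(√n).
Since O(2ⁿ) grows at least as fast as O(√n), f(n) = Ω(g(n)) is true.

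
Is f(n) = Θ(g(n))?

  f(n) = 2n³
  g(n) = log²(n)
False

f(n) = 2n³ is O(n³), and g(n) = log²(n) is O(log² n).
Since they have different growth rates, f(n) = Θ(g(n)) is false.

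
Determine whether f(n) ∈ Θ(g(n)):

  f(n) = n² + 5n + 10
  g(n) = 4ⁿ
False

f(n) = n² + 5n + 10 is O(n²), and g(n) = 4ⁿ is O(4ⁿ).
Since they have different growth rates, f(n) = Θ(g(n)) is false.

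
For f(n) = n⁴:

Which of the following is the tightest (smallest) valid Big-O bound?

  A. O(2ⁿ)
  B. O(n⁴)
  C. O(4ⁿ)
B

f(n) = n⁴ is O(n⁴).
All listed options are valid Big-O bounds (upper bounds),
but O(n⁴) is the tightest (smallest valid bound).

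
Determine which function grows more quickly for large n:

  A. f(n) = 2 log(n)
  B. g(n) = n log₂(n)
B

f(n) = 2 log(n) is O(log n), while g(n) = n log₂(n) is O(n log n).
Since O(n log n) grows faster than O(log n), g(n) dominates.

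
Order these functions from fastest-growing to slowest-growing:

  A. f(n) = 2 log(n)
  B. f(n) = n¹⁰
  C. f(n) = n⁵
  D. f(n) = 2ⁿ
D > B > C > A

Comparing growth rates:
D = 2ⁿ is O(2ⁿ)
B = n¹⁰ is O(n¹⁰)
C = n⁵ is O(n⁵)
A = 2 log(n) is O(log n)

Therefore, the order from fastest to slowest is: D > B > C > A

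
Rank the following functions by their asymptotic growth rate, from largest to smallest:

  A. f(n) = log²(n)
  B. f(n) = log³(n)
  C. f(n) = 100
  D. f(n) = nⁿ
D > B > A > C

Comparing growth rates:
D = nⁿ is O(nⁿ)
B = log³(n) is O(log³ n)
A = log²(n) is O(log² n)
C = 100 is O(1)

Therefore, the order from fastest to slowest is: D > B > A > C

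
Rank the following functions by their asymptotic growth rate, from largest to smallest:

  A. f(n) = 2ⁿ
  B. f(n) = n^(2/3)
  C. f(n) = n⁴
A > C > B

Comparing growth rates:
A = 2ⁿ is O(2ⁿ)
C = n⁴ is O(n⁴)
B = n^(2/3) is O(n^(2/3))

Therefore, the order from fastest to slowest is: A > C > B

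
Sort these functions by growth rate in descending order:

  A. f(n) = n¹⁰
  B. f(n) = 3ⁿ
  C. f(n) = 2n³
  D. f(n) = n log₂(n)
B > A > C > D

Comparing growth rates:
B = 3ⁿ is O(3ⁿ)
A = n¹⁰ is O(n¹⁰)
C = 2n³ is O(n³)
D = n log₂(n) is O(n log n)

Therefore, the order from fastest to slowest is: B > A > C > D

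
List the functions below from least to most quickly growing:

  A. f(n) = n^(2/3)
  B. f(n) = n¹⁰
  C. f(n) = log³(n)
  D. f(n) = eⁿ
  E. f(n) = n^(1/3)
C < E < A < B < D

Comparing growth rates:
C = log³(n) is O(log³ n)
E = n^(1/3) is O(n^(1/3))
A = n^(2/3) is O(n^(2/3))
B = n¹⁰ is O(n¹⁰)
D = eⁿ is O(eⁿ)

Therefore, the order from slowest to fastest is: C < E < A < B < D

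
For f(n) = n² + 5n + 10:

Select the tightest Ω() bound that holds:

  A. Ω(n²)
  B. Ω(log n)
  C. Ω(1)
A

f(n) = n² + 5n + 10 is Ω(n²).
All listed options are valid Big-Ω bounds (lower bounds),
but Ω(n²) is the tightest (largest valid bound).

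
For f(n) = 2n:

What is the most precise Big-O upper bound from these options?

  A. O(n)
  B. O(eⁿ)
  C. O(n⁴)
A

f(n) = 2n is O(n).
All listed options are valid Big-O bounds (upper bounds),
but O(n) is the tightest (smallest valid bound).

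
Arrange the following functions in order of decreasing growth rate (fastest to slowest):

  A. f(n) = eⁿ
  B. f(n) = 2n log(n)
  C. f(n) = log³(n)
A > B > C

Comparing growth rates:
A = eⁿ is O(eⁿ)
B = 2n log(n) is O(n log n)
C = log³(n) is O(log³ n)

Therefore, the order from fastest to slowest is: A > B > C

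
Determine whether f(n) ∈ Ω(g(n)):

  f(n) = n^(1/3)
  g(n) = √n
False

f(n) = n^(1/3) is O(n^(1/3)), and g(n) = √n is O(√n).
Since O(n^(1/3)) grows slower than O(√n), f(n) = Ω(g(n)) is false.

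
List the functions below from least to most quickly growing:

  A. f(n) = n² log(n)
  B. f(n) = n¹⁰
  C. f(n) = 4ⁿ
A < B < C

Comparing growth rates:
A = n² log(n) is O(n² log n)
B = n¹⁰ is O(n¹⁰)
C = 4ⁿ is O(4ⁿ)

Therefore, the order from slowest to fastest is: A < B < C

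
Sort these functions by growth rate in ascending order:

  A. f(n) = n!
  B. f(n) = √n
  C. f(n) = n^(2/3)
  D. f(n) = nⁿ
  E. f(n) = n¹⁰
B < C < E < A < D

Comparing growth rates:
B = √n is O(√n)
C = n^(2/3) is O(n^(2/3))
E = n¹⁰ is O(n¹⁰)
A = n! is O(n!)
D = nⁿ is O(nⁿ)

Therefore, the order from slowest to fastest is: B < C < E < A < D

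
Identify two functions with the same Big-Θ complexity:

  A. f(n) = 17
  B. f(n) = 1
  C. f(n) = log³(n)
A and B

Examining each function:
  A. 17 is O(1)
  B. 1 is O(1)
  C. log³(n) is O(log³ n)

Functions A and B both have the same complexity class.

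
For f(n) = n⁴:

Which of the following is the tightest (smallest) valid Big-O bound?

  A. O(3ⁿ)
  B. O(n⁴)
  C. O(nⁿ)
B

f(n) = n⁴ is O(n⁴).
All listed options are valid Big-O bounds (upper bounds),
but O(n⁴) is the tightest (smallest valid bound).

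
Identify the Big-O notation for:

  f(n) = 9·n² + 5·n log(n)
O(n²)

The dominant term in 9·n² + 5·n log(n) is 9·n², which is Θ(n²).
Lower-order terms (5·n log(n)) are asymptotically negligible.
Constants are absorbed, so the tightest bound is O(n²).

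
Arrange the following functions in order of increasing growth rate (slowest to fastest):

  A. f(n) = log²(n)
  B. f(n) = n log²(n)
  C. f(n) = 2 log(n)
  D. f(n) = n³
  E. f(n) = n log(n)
C < A < E < B < D

Comparing growth rates:
C = 2 log(n) is O(log n)
A = log²(n) is O(log² n)
E = n log(n) is O(n log n)
B = n log²(n) is O(n log² n)
D = n³ is O(n³)

Therefore, the order from slowest to fastest is: C < A < E < B < D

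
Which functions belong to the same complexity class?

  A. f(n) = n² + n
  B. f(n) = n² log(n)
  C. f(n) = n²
A and C

Examining each function:
  A. n² + n is O(n²)
  B. n² log(n) is O(n² log n)
  C. n² is O(n²)

Functions A and C both have the same complexity class.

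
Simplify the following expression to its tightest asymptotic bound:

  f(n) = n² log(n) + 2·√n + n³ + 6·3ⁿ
Θ(3ⁿ)

Order the terms by growth rate: 2·√n ≺ n² log(n) ≺ n³ ≺ 6·3ⁿ.
The fastest-growing term 6·3ⁿ dominates as n → ∞; dropping its constant factor gives Θ(3ⁿ).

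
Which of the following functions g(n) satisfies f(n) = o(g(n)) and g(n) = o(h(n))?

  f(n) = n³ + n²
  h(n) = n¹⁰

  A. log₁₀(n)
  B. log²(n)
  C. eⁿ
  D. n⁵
D

We need g(n) with n³ + n² = o(g(n)) and g(n) = o(n¹⁰), i.e. O(n³) ≺ g ≺ O(n¹⁰).
Check each option:
  A. log₁₀(n) — O(log n) does not grow strictly faster than f(n)
  B. log²(n) — O(log² n) does not grow strictly faster than f(n)
  C. eⁿ — O(eⁿ) does not grow strictly slower than h(n)
  D. n⁵ — O(n⁵) is strictly between O(n³) and O(n¹⁰) ✓

Only option D (n⁵) lies strictly between.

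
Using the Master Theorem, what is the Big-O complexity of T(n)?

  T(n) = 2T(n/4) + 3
Θ(n^log₄(2))

Master Theorem: a = 2, b = 4, f(n) = 3.
Compute the critical exponent d = log₄(2) = 0.500.
Compare f(n) = Θ(1) against n^d:
  k = 0 < d = 0.500, so f(n) = O(n^(d-ε)) — Case 1.
  The recursion cost dominates: T(n) = Θ(n^d) = Θ(n^log₄(2)).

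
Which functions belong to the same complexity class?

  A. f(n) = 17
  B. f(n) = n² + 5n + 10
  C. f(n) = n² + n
B and C

Examining each function:
  A. 17 is O(1)
  B. n² + 5n + 10 is O(n²)
  C. n² + n is O(n²)

Functions B and C both have the same complexity class.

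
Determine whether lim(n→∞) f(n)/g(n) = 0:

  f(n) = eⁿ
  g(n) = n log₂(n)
False

f(n) = eⁿ is O(eⁿ), and g(n) = n log₂(n) is O(n log n).
Since O(eⁿ) grows faster than or equal to O(n log n), f(n) = o(g(n)) is false.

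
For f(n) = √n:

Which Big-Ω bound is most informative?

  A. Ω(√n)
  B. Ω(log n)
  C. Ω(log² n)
A

f(n) = √n is Ω(√n).
All listed options are valid Big-Ω bounds (lower bounds),
but Ω(√n) is the tightest (largest valid bound).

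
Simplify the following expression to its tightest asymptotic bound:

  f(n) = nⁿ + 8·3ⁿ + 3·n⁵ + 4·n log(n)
Θ(nⁿ)

Order the terms by growth rate: 4·n log(n) ≺ 3·n⁵ ≺ 8·3ⁿ ≺ nⁿ.
The fastest-growing term nⁿ dominates as n → ∞; dropping its constant factor gives Θ(nⁿ).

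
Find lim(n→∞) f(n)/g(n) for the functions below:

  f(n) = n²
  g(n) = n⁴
0

Since n² (O(n²)) grows slower than n⁴ (O(n⁴)),
the ratio f(n)/g(n) → 0 as n → ∞.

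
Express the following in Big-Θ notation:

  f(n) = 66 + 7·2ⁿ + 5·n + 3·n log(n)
Θ(2ⁿ)

Order the terms by growth rate: 66 ≺ 5·n ≺ 3·n log(n) ≺ 7·2ⁿ.
The fastest-growing term 7·2ⁿ dominates as n → ∞; dropping its constant factor gives Θ(2ⁿ).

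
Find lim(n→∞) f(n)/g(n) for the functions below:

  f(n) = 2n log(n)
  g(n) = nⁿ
0

Since 2n log(n) (O(n log n)) grows slower than nⁿ (O(nⁿ)),
the ratio f(n)/g(n) → 0 as n → ∞.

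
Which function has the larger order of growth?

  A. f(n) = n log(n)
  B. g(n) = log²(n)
A

f(n) = n log(n) is O(n log n), while g(n) = log²(n) is O(log² n).
Since O(n log n) grows faster than O(log² n), f(n) dominates.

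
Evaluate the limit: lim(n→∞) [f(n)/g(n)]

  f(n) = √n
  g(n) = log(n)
∞

Since √n (O(√n)) grows faster than log(n) (O(log n)),
the ratio f(n)/g(n) → ∞ as n → ∞.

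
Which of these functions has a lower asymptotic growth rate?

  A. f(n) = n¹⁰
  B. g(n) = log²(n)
B

f(n) = n¹⁰ is O(n¹⁰), while g(n) = log²(n) is O(log² n).
Since O(log² n) grows slower than O(n¹⁰), g(n) is dominated.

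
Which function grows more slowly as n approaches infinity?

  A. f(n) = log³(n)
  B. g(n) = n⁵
A

f(n) = log³(n) is O(log³ n), while g(n) = n⁵ is O(n⁵).
Since O(log³ n) grows slower than O(n⁵), f(n) is dominated.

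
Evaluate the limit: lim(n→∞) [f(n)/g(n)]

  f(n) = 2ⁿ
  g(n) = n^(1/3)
∞

Since 2ⁿ (O(2ⁿ)) grows faster than n^(1/3) (O(n^(1/3))),
the ratio f(n)/g(n) → ∞ as n → ∞.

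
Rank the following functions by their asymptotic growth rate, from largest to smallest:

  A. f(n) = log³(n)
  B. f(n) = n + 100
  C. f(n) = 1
B > A > C

Comparing growth rates:
B = n + 100 is O(n)
A = log³(n) is O(log³ n)
C = 1 is O(1)

Therefore, the order from fastest to slowest is: B > A > C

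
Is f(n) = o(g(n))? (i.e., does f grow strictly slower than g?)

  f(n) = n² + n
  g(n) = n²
False

f(n) = n² + n is O(n²), and g(n) = n² is O(n²).
Since they have the same growth rate, f(n) = o(g(n)) is false.
(f = o(g) requires f to grow strictly slower, not equal.)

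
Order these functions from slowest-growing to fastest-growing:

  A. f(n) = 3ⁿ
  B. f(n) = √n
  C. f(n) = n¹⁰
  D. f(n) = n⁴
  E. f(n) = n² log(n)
B < E < D < C < A

Comparing growth rates:
B = √n is O(√n)
E = n² log(n) is O(n² log n)
D = n⁴ is O(n⁴)
C = n¹⁰ is O(n¹⁰)
A = 3ⁿ is O(3ⁿ)

Therefore, the order from slowest to fastest is: B < E < D < C < A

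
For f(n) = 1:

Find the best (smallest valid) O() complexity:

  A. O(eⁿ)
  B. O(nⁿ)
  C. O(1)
C

f(n) = 1 is O(1).
All listed options are valid Big-O bounds (upper bounds),
but O(1) is the tightest (smallest valid bound).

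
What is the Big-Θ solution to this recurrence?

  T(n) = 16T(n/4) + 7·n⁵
Θ(n⁵)

Master Theorem: a = 16, b = 4, f(n) = 7·n⁵.
Compute the critical exponent d = log₄(16) = 2.
Compare f(n) = Θ(n⁵) against n^d:
  k = 5 > d = 2, so f(n) = Ω(n^(d+ε)) — Case 3.
  Regularity: a·(n/b)^5/n^5 = a/b^5 = 16/1024 < 1 ✓.
  The top-level work dominates: T(n) = Θ(f(n)) = Θ(n⁵).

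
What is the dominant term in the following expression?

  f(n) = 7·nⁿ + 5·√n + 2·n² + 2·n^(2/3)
7·nⁿ

Looking at each term:
  - 7·nⁿ is O(nⁿ)
  - 5·√n is O(√n)
  - 2·n² is O(n²)
  - 2·n^(2/3) is O(n^(2/3))

The term 7·nⁿ (O(nⁿ)) grows fastest and dominates all others.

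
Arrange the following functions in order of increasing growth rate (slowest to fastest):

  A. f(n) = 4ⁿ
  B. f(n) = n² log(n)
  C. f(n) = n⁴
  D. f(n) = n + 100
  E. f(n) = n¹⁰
D < B < C < E < A

Comparing growth rates:
D = n + 100 is O(n)
B = n² log(n) is O(n² log n)
C = n⁴ is O(n⁴)
E = n¹⁰ is O(n¹⁰)
A = 4ⁿ is O(4ⁿ)

Therefore, the order from slowest to fastest is: D < B < C < E < A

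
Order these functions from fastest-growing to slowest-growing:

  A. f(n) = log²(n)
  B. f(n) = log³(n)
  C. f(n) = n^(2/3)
C > B > A

Comparing growth rates:
C = n^(2/3) is O(n^(2/3))
B = log³(n) is O(log³ n)
A = log²(n) is O(log² n)

Therefore, the order from fastest to slowest is: C > B > A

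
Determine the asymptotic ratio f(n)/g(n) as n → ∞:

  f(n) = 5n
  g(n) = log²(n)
∞

Since 5n (O(n)) grows faster than log²(n) (O(log² n)),
the ratio f(n)/g(n) → ∞ as n → ∞.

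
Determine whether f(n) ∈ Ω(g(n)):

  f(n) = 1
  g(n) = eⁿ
False

f(n) = 1 is O(1), and g(n) = eⁿ is O(eⁿ).
Since O(1) grows slower than O(eⁿ), f(n) = Ω(g(n)) is false.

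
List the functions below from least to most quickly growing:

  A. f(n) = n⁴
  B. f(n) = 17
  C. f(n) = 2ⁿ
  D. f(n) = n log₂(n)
B < D < A < C

Comparing growth rates:
B = 17 is O(1)
D = n log₂(n) is O(n log n)
A = n⁴ is O(n⁴)
C = 2ⁿ is O(2ⁿ)

Therefore, the order from slowest to fastest is: B < D < A < C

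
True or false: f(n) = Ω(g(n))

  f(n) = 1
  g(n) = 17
True

f(n) = 1 and g(n) = 17 are both O(1).
Big-Ω permits equal growth rates (f ≥ c·g for some c > 0), so f(n) = Ω(g(n)) is true.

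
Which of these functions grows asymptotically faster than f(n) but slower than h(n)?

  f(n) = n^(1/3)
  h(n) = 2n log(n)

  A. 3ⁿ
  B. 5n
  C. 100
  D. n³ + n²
B

We need g(n) with n^(1/3) = o(g(n)) and g(n) = o(2n log(n)), i.e. O(n^(1/3)) ≺ g ≺ O(n log n).
Check each option:
  A. 3ⁿ — O(3ⁿ) does not grow strictly slower than h(n)
  B. 5n — O(n) is strictly between O(n^(1/3)) and O(n log n) ✓
  C. 100 — O(1) does not grow strictly faster than f(n)
  D. n³ + n² — O(n³) does not grow strictly slower than h(n)

Only option B (5n) lies strictly between.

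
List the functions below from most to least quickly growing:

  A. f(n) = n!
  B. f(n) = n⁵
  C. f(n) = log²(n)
A > B > C

Comparing growth rates:
A = n! is O(n!)
B = n⁵ is O(n⁵)
C = log²(n) is O(log² n)

Therefore, the order from fastest to slowest is: A > B > C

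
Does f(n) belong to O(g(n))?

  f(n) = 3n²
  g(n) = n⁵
True

f(n) = 3n² is O(n²), and g(n) = n⁵ is O(n⁵).
Since O(n²) ⊆ O(n⁵) (f grows no faster than g), f(n) = O(g(n)) is true.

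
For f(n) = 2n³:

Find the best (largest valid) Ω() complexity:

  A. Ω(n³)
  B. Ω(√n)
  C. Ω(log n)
A

f(n) = 2n³ is Ω(n³).
All listed options are valid Big-Ω bounds (lower bounds),
but Ω(n³) is the tightest (largest valid bound).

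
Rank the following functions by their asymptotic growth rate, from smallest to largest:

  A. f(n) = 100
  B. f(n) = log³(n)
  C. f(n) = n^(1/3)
A < B < C

Comparing growth rates:
A = 100 is O(1)
B = log³(n) is O(log³ n)
C = n^(1/3) is O(n^(1/3))

Therefore, the order from slowest to fastest is: A < B < C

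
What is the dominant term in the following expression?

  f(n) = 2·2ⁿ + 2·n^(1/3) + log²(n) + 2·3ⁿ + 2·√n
2·3ⁿ

Looking at each term:
  - 2·2ⁿ is O(2ⁿ)
  - 2·n^(1/3) is O(n^(1/3))
  - log²(n) is O(log² n)
  - 2·3ⁿ is O(3ⁿ)
  - 2·√n is O(√n)

The term 2·3ⁿ (O(3ⁿ)) grows fastest and dominates all others.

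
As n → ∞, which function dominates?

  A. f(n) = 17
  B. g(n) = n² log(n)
B

f(n) = 17 is O(1), while g(n) = n² log(n) is O(n² log n).
Since O(n² log n) grows faster than O(1), g(n) dominates.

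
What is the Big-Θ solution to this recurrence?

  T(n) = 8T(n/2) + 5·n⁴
Θ(n⁴)

Master Theorem: a = 8, b = 2, f(n) = 5·n⁴.
Compute the critical exponent d = log₂(8) = 3.
Compare f(n) = Θ(n⁴) against n^d:
  k = 4 > d = 3, so f(n) = Ω(n^(d+ε)) — Case 3.
  Regularity: a·(n/b)^4/n^4 = a/b^4 = 8/16 < 1 ✓.
  The top-level work dominates: T(n) = Θ(f(n)) = Θ(n⁴).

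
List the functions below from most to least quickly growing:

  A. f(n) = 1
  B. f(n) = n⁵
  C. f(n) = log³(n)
B > C > A

Comparing growth rates:
B = n⁵ is O(n⁵)
C = log³(n) is O(log³ n)
A = 1 is O(1)

Therefore, the order from fastest to slowest is: B > C > A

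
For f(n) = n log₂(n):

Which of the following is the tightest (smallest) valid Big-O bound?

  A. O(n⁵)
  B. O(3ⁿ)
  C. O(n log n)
C

f(n) = n log₂(n) is O(n log n).
All listed options are valid Big-O bounds (upper bounds),
but O(n log n) is the tightest (smallest valid bound).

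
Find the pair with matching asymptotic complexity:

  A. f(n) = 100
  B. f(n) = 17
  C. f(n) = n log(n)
A and B

Examining each function:
  A. 100 is O(1)
  B. 17 is O(1)
  C. n log(n) is O(n log n)

Functions A and B both have the same complexity class.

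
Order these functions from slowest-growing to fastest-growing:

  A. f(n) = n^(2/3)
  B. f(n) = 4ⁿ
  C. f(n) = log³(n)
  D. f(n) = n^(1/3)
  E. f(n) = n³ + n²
C < D < A < E < B

Comparing growth rates:
C = log³(n) is O(log³ n)
D = n^(1/3) is O(n^(1/3))
A = n^(2/3) is O(n^(2/3))
E = n³ + n² is O(n³)
B = 4ⁿ is O(4ⁿ)

Therefore, the order from slowest to fastest is: C < D < A < E < B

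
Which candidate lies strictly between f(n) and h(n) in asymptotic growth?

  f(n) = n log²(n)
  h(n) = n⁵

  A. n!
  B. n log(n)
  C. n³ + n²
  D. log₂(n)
C

We need g(n) with n log²(n) = o(g(n)) and g(n) = o(n⁵), i.e. O(n log² n) ≺ g ≺ O(n⁵).
Check each option:
  A. n! — O(n!) does not grow strictly slower than h(n)
  B. n log(n) — O(n log n) does not grow strictly faster than f(n)
  C. n³ + n² — O(n³) is strictly between O(n log² n) and O(n⁵) ✓
  D. log₂(n) — O(log n) does not grow strictly faster than f(n)

Only option C (n³ + n²) lies strictly between.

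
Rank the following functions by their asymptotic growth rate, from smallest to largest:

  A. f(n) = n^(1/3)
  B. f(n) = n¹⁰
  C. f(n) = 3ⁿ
A < B < C

Comparing growth rates:
A = n^(1/3) is O(n^(1/3))
B = n¹⁰ is O(n¹⁰)
C = 3ⁿ is O(3ⁿ)

Therefore, the order from slowest to fastest is: A < B < C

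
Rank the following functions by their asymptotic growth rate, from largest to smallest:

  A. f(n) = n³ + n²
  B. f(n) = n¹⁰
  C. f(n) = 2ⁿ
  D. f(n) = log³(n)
C > B > A > D

Comparing growth rates:
C = 2ⁿ is O(2ⁿ)
B = n¹⁰ is O(n¹⁰)
A = n³ + n² is O(n³)
D = log³(n) is O(log³ n)

Therefore, the order from fastest to slowest is: C > B > A > D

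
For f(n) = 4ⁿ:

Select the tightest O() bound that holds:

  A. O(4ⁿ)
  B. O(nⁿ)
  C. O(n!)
A

f(n) = 4ⁿ is O(4ⁿ).
All listed options are valid Big-O bounds (upper bounds),
but O(4ⁿ) is the tightest (smallest valid bound).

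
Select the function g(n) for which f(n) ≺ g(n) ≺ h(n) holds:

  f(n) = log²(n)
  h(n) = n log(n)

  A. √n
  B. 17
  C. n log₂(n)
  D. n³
A

We need g(n) with log²(n) = o(g(n)) and g(n) = o(n log(n)), i.e. O(log² n) ≺ g ≺ O(n log n).
Check each option:
  A. √n — O(√n) is strictly between O(log² n) and O(n log n) ✓
  B. 17 — O(1) does not grow strictly faster than f(n)
  C. n log₂(n) — O(n log n) does not grow strictly slower than h(n)
  D. n³ — O(n³) does not grow strictly slower than h(n)

Only option A (√n) lies strictly between.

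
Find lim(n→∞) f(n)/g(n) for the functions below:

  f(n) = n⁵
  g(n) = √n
∞

Since n⁵ (O(n⁵)) grows faster than √n (O(√n)),
the ratio f(n)/g(n) → ∞ as n → ∞.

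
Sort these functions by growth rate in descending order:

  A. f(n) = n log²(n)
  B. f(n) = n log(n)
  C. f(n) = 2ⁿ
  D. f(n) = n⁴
C > D > A > B

Comparing growth rates:
C = 2ⁿ is O(2ⁿ)
D = n⁴ is O(n⁴)
A = n log²(n) is O(n log² n)
B = n log(n) is O(n log n)

Therefore, the order from fastest to slowest is: C > D > A > B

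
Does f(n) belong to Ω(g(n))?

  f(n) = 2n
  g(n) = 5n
True

f(n) = 2n and g(n) = 5n are both O(n).
Big-Ω permits equal growth rates (f ≥ c·g for some c > 0), so f(n) = Ω(g(n)) is true.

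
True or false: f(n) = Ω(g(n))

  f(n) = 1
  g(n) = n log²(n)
False

f(n) = 1 is O(1), and g(n) = n log²(n) is O(n log² n).
Since O(1) grows slower than O(n log² n), f(n) = Ω(g(n)) is false.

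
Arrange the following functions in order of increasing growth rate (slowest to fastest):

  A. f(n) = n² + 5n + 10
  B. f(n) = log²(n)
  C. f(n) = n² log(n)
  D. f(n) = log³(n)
B < D < A < C

Comparing growth rates:
B = log²(n) is O(log² n)
D = log³(n) is O(log³ n)
A = n² + 5n + 10 is O(n²)
C = n² log(n) is O(n² log n)

Therefore, the order from slowest to fastest is: B < D < A < C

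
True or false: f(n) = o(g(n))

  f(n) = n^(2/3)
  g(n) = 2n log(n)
True

f(n) = n^(2/3) is O(n^(2/3)), and g(n) = 2n log(n) is O(n log n).
Since O(n^(2/3)) grows strictly slower than O(n log n), f(n) = o(g(n)) is true.
This means lim(n→∞) f(n)/g(n) = 0.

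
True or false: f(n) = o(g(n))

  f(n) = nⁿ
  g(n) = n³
False

f(n) = nⁿ is O(nⁿ), and g(n) = n³ is O(n³).
Since O(nⁿ) grows faster than or equal to O(n³), f(n) = o(g(n)) is false.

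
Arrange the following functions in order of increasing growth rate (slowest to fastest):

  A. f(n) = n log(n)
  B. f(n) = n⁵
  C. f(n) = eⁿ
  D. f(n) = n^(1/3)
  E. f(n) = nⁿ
D < A < B < C < E

Comparing growth rates:
D = n^(1/3) is O(n^(1/3))
A = n log(n) is O(n log n)
B = n⁵ is O(n⁵)
C = eⁿ is O(eⁿ)
E = nⁿ is O(nⁿ)

Therefore, the order from slowest to fastest is: D < A < B < C < E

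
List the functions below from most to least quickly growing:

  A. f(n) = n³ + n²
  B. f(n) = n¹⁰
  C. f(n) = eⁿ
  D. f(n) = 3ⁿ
D > C > B > A

Comparing growth rates:
D = 3ⁿ is O(3ⁿ)
C = eⁿ is O(eⁿ)
B = n¹⁰ is O(n¹⁰)
A = n³ + n² is O(n³)

Therefore, the order from fastest to slowest is: D > C > B > A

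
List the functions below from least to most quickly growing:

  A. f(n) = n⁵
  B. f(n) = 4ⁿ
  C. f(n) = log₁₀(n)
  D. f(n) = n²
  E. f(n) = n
C < E < D < A < B

Comparing growth rates:
C = log₁₀(n) is O(log n)
E = n is O(n)
D = n² is O(n²)
A = n⁵ is O(n⁵)
B = 4ⁿ is O(4ⁿ)

Therefore, the order from slowest to fastest is: C < E < D < A < B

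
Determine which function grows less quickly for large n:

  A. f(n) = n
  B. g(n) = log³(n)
B

f(n) = n is O(n), while g(n) = log³(n) is O(log³ n).
Since O(log³ n) grows slower than O(n), g(n) is dominated.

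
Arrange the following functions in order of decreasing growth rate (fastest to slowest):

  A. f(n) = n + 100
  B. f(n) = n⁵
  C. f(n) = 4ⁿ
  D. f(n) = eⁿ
C > D > B > A

Comparing growth rates:
C = 4ⁿ is O(4ⁿ)
D = eⁿ is O(eⁿ)
B = n⁵ is O(n⁵)
A = n + 100 is O(n)

Therefore, the order from fastest to slowest is: C > D > B > A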